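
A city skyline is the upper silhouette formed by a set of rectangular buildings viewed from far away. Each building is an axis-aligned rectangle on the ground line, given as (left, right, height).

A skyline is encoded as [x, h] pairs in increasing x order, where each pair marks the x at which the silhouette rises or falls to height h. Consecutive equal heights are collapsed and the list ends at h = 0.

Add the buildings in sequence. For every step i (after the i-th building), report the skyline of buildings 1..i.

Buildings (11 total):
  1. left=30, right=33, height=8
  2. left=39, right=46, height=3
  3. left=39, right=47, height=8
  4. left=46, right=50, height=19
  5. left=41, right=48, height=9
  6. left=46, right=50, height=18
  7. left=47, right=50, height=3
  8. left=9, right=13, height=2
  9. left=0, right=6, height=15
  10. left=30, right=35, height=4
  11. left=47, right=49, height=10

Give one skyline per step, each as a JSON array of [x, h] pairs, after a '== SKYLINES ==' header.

== SKYLINES ==
[[30,8],[33,0]]
[[30,8],[33,0],[39,3],[46,0]]
[[30,8],[33,0],[39,8],[47,0]]
[[30,8],[33,0],[39,8],[46,19],[50,0]]
[[30,8],[33,0],[39,8],[41,9],[46,19],[50,0]]
[[30,8],[33,0],[39,8],[41,9],[46,19],[50,0]]
[[30,8],[33,0],[39,8],[41,9],[46,19],[50,0]]
[[9,2],[13,0],[30,8],[33,0],[39,8],[41,9],[46,19],[50,0]]
[[0,15],[6,0],[9,2],[13,0],[30,8],[33,0],[39,8],[41,9],[46,19],[50,0]]
[[0,15],[6,0],[9,2],[13,0],[30,8],[33,4],[35,0],[39,8],[41,9],[46,19],[50,0]]
[[0,15],[6,0],[9,2],[13,0],[30,8],[33,4],[35,0],[39,8],[41,9],[46,19],[50,0]]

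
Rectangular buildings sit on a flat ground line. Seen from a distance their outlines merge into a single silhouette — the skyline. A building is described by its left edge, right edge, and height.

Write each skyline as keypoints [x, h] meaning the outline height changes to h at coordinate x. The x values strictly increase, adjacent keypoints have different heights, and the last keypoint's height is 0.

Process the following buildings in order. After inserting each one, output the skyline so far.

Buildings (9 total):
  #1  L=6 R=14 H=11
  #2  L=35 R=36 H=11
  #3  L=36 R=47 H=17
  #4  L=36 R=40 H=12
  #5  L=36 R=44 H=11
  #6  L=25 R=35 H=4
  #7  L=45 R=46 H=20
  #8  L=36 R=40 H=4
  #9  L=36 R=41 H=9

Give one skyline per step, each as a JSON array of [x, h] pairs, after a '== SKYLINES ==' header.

== SKYLINES ==
[[6,11],[14,0]]
[[6,11],[14,0],[35,11],[36,0]]
[[6,11],[14,0],[35,11],[36,17],[47,0]]
[[6,11],[14,0],[35,11],[36,17],[47,0]]
[[6,11],[14,0],[35,11],[36,17],[47,0]]
[[6,11],[14,0],[25,4],[35,11],[36,17],[47,0]]
[[6,11],[14,0],[25,4],[35,11],[36,17],[45,20],[46,17],[47,0]]
[[6,11],[14,0],[25,4],[35,11],[36,17],[45,20],[46,17],[47,0]]
[[6,11],[14,0],[25,4],[35,11],[36,17],[45,20],[46,17],[47,0]]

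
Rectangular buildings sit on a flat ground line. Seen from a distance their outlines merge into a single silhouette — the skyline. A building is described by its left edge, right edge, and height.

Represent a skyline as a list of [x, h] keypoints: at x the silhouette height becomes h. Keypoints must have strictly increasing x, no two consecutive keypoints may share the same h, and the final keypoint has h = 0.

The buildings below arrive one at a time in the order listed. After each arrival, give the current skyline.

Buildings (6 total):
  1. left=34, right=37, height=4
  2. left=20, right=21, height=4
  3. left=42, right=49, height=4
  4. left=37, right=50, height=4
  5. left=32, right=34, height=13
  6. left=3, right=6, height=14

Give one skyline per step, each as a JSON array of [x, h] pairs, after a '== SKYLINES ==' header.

== SKYLINES ==
[[34,4],[37,0]]
[[20,4],[21,0],[34,4],[37,0]]
[[20,4],[21,0],[34,4],[37,0],[42,4],[49,0]]
[[20,4],[21,0],[34,4],[50,0]]
[[20,4],[21,0],[32,13],[34,4],[50,0]]
[[3,14],[6,0],[20,4],[21,0],[32,13],[34,4],[50,0]]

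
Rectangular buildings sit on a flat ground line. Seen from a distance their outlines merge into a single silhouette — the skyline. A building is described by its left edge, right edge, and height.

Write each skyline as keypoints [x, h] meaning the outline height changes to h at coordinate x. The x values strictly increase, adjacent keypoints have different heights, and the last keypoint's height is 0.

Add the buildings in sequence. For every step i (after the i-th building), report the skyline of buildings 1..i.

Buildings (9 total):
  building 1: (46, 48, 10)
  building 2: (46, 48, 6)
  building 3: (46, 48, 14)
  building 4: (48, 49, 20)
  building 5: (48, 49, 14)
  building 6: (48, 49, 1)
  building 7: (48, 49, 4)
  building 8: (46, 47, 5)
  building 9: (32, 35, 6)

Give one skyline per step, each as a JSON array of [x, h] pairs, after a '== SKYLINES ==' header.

== SKYLINES ==
[[46,10],[48,0]]
[[46,10],[48,0]]
[[46,14],[48,0]]
[[46,14],[48,20],[49,0]]
[[46,14],[48,20],[49,0]]
[[46,14],[48,20],[49,0]]
[[46,14],[48,20],[49,0]]
[[46,14],[48,20],[49,0]]
[[32,6],[35,0],[46,14],[48,20],[49,0]]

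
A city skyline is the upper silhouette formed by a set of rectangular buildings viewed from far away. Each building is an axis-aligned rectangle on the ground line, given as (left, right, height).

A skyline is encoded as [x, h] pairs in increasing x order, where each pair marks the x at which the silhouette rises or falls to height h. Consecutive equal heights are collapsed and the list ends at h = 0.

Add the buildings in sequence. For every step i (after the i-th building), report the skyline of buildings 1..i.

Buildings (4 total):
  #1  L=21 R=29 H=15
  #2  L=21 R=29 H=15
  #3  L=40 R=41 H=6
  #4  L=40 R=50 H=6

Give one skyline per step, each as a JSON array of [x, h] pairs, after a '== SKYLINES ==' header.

== SKYLINES ==
[[21,15],[29,0]]
[[21,15],[29,0]]
[[21,15],[29,0],[40,6],[41,0]]
[[21,15],[29,0],[40,6],[50,0]]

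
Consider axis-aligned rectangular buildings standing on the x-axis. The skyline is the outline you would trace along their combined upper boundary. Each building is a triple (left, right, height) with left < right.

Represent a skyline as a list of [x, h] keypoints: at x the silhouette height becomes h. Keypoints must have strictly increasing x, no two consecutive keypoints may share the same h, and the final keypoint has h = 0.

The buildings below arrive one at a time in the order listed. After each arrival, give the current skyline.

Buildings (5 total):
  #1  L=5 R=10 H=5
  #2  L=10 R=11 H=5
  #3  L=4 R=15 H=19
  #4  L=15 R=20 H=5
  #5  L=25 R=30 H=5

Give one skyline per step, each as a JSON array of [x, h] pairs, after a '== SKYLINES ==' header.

== SKYLINES ==
[[5,5],[10,0]]
[[5,5],[11,0]]
[[4,19],[15,0]]
[[4,19],[15,5],[20,0]]
[[4,19],[15,5],[20,0],[25,5],[30,0]]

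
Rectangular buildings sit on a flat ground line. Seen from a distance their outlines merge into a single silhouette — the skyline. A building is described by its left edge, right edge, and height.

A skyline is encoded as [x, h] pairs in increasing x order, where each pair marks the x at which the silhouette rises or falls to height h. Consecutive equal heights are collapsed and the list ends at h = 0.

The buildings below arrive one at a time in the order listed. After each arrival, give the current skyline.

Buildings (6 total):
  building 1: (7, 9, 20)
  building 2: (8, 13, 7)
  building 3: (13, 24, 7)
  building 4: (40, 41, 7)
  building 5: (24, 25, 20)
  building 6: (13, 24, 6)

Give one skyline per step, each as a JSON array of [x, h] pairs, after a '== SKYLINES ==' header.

== SKYLINES ==
[[7,20],[9,0]]
[[7,20],[9,7],[13,0]]
[[7,20],[9,7],[24,0]]
[[7,20],[9,7],[24,0],[40,7],[41,0]]
[[7,20],[9,7],[24,20],[25,0],[40,7],[41,0]]
[[7,20],[9,7],[24,20],[25,0],[40,7],[41,0]]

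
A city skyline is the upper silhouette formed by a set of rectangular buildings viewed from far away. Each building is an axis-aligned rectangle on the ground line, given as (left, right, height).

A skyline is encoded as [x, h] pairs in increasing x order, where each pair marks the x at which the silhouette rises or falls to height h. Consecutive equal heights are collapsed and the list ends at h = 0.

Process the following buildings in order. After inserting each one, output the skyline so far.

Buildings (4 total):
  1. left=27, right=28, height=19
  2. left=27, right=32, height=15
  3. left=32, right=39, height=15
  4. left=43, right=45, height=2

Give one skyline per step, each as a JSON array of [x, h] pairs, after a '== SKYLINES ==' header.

== SKYLINES ==
[[27,19],[28,0]]
[[27,19],[28,15],[32,0]]
[[27,19],[28,15],[39,0]]
[[27,19],[28,15],[39,0],[43,2],[45,0]]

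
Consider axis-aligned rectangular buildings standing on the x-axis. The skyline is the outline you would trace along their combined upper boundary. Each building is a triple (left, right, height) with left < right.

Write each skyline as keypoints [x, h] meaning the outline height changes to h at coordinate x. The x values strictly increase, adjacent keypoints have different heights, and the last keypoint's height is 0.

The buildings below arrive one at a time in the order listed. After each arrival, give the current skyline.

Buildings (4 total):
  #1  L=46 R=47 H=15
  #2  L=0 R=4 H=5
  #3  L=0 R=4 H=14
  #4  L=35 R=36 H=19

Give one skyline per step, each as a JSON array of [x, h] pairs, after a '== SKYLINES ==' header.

== SKYLINES ==
[[46,15],[47,0]]
[[0,5],[4,0],[46,15],[47,0]]
[[0,14],[4,0],[46,15],[47,0]]
[[0,14],[4,0],[35,19],[36,0],[46,15],[47,0]]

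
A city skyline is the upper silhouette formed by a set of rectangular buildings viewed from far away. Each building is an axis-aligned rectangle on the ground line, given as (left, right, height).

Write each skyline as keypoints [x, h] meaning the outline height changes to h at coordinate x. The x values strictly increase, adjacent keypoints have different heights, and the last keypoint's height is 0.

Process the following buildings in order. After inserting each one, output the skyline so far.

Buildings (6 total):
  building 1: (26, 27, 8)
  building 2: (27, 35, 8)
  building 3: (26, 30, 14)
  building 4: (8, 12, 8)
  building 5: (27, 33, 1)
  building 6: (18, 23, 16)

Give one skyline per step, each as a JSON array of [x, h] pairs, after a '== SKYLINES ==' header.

== SKYLINES ==
[[26,8],[27,0]]
[[26,8],[35,0]]
[[26,14],[30,8],[35,0]]
[[8,8],[12,0],[26,14],[30,8],[35,0]]
[[8,8],[12,0],[26,14],[30,8],[35,0]]
[[8,8],[12,0],[18,16],[23,0],[26,14],[30,8],[35,0]]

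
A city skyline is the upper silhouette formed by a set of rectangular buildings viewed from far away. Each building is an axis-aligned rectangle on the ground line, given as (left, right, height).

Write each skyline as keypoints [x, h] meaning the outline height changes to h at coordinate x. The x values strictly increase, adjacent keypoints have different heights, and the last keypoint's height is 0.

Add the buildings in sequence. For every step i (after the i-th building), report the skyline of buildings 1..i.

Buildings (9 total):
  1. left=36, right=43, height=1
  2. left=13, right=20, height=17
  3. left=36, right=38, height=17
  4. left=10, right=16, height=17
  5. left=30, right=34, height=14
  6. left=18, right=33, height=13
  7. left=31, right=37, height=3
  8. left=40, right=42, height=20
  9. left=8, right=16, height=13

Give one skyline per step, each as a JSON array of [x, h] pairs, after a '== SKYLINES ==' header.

== SKYLINES ==
[[36,1],[43,0]]
[[13,17],[20,0],[36,1],[43,0]]
[[13,17],[20,0],[36,17],[38,1],[43,0]]
[[10,17],[20,0],[36,17],[38,1],[43,0]]
[[10,17],[20,0],[30,14],[34,0],[36,17],[38,1],[43,0]]
[[10,17],[20,13],[30,14],[34,0],[36,17],[38,1],[43,0]]
[[10,17],[20,13],[30,14],[34,3],[36,17],[38,1],[43,0]]
[[10,17],[20,13],[30,14],[34,3],[36,17],[38,1],[40,20],[42,1],[43,0]]
[[8,13],[10,17],[20,13],[30,14],[34,3],[36,17],[38,1],[40,20],[42,1],[43,0]]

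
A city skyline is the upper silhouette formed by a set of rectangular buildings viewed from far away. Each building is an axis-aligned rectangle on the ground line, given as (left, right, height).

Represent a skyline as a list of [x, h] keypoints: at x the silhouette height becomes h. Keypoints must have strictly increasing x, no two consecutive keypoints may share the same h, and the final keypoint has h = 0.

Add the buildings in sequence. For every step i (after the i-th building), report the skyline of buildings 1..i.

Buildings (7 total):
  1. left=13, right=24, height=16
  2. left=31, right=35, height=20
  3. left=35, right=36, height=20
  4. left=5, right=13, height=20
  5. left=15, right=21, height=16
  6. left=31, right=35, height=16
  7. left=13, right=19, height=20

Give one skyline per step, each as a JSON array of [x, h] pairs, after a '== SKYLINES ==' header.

== SKYLINES ==
[[13,16],[24,0]]
[[13,16],[24,0],[31,20],[35,0]]
[[13,16],[24,0],[31,20],[36,0]]
[[5,20],[13,16],[24,0],[31,20],[36,0]]
[[5,20],[13,16],[24,0],[31,20],[36,0]]
[[5,20],[13,16],[24,0],[31,20],[36,0]]
[[5,20],[19,16],[24,0],[31,20],[36,0]]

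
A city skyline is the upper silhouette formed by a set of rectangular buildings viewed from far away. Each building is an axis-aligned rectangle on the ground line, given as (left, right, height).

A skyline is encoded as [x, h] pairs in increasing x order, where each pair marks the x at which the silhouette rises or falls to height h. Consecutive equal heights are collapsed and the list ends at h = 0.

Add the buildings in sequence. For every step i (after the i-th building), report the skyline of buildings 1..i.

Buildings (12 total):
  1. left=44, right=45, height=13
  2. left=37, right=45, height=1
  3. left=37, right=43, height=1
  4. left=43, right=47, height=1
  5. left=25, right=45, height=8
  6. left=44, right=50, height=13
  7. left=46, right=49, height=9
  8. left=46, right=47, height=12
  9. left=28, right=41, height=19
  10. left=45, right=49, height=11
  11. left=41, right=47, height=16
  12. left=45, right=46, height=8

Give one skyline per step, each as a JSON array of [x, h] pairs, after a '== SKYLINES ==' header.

== SKYLINES ==
[[44,13],[45,0]]
[[37,1],[44,13],[45,0]]
[[37,1],[44,13],[45,0]]
[[37,1],[44,13],[45,1],[47,0]]
[[25,8],[44,13],[45,1],[47,0]]
[[25,8],[44,13],[50,0]]
[[25,8],[44,13],[50,0]]
[[25,8],[44,13],[50,0]]
[[25,8],[28,19],[41,8],[44,13],[50,0]]
[[25,8],[28,19],[41,8],[44,13],[50,0]]
[[25,8],[28,19],[41,16],[47,13],[50,0]]
[[25,8],[28,19],[41,16],[47,13],[50,0]]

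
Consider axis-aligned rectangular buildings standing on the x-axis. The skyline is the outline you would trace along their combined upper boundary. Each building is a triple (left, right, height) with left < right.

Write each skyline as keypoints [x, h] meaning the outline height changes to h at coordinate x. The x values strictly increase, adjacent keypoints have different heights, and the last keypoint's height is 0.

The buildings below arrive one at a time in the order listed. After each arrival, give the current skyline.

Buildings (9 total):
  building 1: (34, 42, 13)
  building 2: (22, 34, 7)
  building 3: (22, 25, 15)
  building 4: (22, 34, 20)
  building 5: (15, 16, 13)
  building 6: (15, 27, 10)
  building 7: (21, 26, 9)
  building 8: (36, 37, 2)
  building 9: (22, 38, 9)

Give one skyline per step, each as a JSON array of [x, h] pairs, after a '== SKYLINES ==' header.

== SKYLINES ==
[[34,13],[42,0]]
[[22,7],[34,13],[42,0]]
[[22,15],[25,7],[34,13],[42,0]]
[[22,20],[34,13],[42,0]]
[[15,13],[16,0],[22,20],[34,13],[42,0]]
[[15,13],[16,10],[22,20],[34,13],[42,0]]
[[15,13],[16,10],[22,20],[34,13],[42,0]]
[[15,13],[16,10],[22,20],[34,13],[42,0]]
[[15,13],[16,10],[22,20],[34,13],[42,0]]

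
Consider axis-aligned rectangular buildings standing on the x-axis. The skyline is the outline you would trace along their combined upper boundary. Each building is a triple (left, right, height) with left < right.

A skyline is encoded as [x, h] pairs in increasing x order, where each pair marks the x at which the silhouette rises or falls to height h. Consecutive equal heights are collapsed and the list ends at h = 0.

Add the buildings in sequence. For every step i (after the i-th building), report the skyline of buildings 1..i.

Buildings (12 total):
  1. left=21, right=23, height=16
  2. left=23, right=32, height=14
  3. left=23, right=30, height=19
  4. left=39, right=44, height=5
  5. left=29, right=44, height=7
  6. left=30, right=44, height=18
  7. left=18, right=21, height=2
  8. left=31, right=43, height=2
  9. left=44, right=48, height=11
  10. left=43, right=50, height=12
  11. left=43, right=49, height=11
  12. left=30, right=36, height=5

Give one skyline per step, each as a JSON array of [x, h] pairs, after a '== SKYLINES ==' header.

== SKYLINES ==
[[21,16],[23,0]]
[[21,16],[23,14],[32,0]]
[[21,16],[23,19],[30,14],[32,0]]
[[21,16],[23,19],[30,14],[32,0],[39,5],[44,0]]
[[21,16],[23,19],[30,14],[32,7],[44,0]]
[[21,16],[23,19],[30,18],[44,0]]
[[18,2],[21,16],[23,19],[30,18],[44,0]]
[[18,2],[21,16],[23,19],[30,18],[44,0]]
[[18,2],[21,16],[23,19],[30,18],[44,11],[48,0]]
[[18,2],[21,16],[23,19],[30,18],[44,12],[50,0]]
[[18,2],[21,16],[23,19],[30,18],[44,12],[50,0]]
[[18,2],[21,16],[23,19],[30,18],[44,12],[50,0]]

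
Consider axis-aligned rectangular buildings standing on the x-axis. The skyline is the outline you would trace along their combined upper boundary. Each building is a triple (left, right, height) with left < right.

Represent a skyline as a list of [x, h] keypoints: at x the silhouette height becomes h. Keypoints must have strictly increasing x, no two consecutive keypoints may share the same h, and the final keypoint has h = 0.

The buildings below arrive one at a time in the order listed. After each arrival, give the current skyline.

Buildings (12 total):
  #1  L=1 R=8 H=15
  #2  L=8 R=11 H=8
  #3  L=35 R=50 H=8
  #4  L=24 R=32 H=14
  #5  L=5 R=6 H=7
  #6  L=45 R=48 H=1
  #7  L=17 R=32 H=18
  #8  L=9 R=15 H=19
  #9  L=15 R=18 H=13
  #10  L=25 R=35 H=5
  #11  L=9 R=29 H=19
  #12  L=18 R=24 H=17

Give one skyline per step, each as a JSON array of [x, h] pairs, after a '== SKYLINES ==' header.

== SKYLINES ==
[[1,15],[8,0]]
[[1,15],[8,8],[11,0]]
[[1,15],[8,8],[11,0],[35,8],[50,0]]
[[1,15],[8,8],[11,0],[24,14],[32,0],[35,8],[50,0]]
[[1,15],[8,8],[11,0],[24,14],[32,0],[35,8],[50,0]]
[[1,15],[8,8],[11,0],[24,14],[32,0],[35,8],[50,0]]
[[1,15],[8,8],[11,0],[17,18],[32,0],[35,8],[50,0]]
[[1,15],[8,8],[9,19],[15,0],[17,18],[32,0],[35,8],[50,0]]
[[1,15],[8,8],[9,19],[15,13],[17,18],[32,0],[35,8],[50,0]]
[[1,15],[8,8],[9,19],[15,13],[17,18],[32,5],[35,8],[50,0]]
[[1,15],[8,8],[9,19],[29,18],[32,5],[35,8],[50,0]]
[[1,15],[8,8],[9,19],[29,18],[32,5],[35,8],[50,0]]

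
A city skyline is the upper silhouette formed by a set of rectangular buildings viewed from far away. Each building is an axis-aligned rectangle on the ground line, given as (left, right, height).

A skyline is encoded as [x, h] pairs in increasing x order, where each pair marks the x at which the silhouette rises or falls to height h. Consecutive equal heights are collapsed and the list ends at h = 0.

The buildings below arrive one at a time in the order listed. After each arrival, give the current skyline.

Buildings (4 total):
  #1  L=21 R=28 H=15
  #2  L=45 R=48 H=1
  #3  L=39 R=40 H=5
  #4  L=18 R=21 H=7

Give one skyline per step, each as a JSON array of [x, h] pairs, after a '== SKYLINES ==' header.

== SKYLINES ==
[[21,15],[28,0]]
[[21,15],[28,0],[45,1],[48,0]]
[[21,15],[28,0],[39,5],[40,0],[45,1],[48,0]]
[[18,7],[21,15],[28,0],[39,5],[40,0],[45,1],[48,0]]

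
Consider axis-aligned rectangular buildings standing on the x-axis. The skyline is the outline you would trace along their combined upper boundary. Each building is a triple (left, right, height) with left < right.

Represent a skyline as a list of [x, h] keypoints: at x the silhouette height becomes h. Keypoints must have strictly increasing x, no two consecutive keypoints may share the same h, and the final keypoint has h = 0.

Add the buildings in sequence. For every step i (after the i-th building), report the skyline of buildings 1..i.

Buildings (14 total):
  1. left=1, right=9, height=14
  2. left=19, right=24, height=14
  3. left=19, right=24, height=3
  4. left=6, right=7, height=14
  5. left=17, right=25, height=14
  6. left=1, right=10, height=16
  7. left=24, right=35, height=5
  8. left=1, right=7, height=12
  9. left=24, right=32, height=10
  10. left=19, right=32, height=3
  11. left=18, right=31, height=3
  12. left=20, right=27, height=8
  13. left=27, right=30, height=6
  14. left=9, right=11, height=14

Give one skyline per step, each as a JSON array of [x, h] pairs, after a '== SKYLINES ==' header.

== SKYLINES ==
[[1,14],[9,0]]
[[1,14],[9,0],[19,14],[24,0]]
[[1,14],[9,0],[19,14],[24,0]]
[[1,14],[9,0],[19,14],[24,0]]
[[1,14],[9,0],[17,14],[25,0]]
[[1,16],[10,0],[17,14],[25,0]]
[[1,16],[10,0],[17,14],[25,5],[35,0]]
[[1,16],[10,0],[17,14],[25,5],[35,0]]
[[1,16],[10,0],[17,14],[25,10],[32,5],[35,0]]
[[1,16],[10,0],[17,14],[25,10],[32,5],[35,0]]
[[1,16],[10,0],[17,14],[25,10],[32,5],[35,0]]
[[1,16],[10,0],[17,14],[25,10],[32,5],[35,0]]
[[1,16],[10,0],[17,14],[25,10],[32,5],[35,0]]
[[1,16],[10,14],[11,0],[17,14],[25,10],[32,5],[35,0]]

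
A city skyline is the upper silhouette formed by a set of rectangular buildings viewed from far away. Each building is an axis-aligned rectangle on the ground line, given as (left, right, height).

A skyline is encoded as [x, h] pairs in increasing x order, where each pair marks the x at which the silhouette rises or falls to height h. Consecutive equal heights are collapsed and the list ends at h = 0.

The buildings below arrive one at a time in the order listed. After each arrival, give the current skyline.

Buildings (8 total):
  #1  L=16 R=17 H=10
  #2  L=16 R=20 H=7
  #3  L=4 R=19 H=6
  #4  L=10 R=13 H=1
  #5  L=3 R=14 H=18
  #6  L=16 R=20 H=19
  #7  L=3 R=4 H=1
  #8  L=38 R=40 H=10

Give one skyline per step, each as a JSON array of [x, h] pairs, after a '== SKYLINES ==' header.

== SKYLINES ==
[[16,10],[17,0]]
[[16,10],[17,7],[20,0]]
[[4,6],[16,10],[17,7],[20,0]]
[[4,6],[16,10],[17,7],[20,0]]
[[3,18],[14,6],[16,10],[17,7],[20,0]]
[[3,18],[14,6],[16,19],[20,0]]
[[3,18],[14,6],[16,19],[20,0]]
[[3,18],[14,6],[16,19],[20,0],[38,10],[40,0]]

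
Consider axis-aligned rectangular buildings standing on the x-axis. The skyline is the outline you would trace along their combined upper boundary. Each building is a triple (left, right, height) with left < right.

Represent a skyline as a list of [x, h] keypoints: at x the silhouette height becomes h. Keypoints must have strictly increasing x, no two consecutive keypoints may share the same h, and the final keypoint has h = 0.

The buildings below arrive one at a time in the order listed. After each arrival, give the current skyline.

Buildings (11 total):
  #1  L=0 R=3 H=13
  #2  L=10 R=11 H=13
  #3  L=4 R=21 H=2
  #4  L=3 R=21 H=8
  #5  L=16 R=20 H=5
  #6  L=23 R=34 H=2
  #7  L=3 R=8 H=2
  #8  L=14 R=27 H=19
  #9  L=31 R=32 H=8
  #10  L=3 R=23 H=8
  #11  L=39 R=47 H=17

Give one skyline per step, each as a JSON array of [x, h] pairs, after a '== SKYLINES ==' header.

== SKYLINES ==
[[0,13],[3,0]]
[[0,13],[3,0],[10,13],[11,0]]
[[0,13],[3,0],[4,2],[10,13],[11,2],[21,0]]
[[0,13],[3,8],[10,13],[11,8],[21,0]]
[[0,13],[3,8],[10,13],[11,8],[21,0]]
[[0,13],[3,8],[10,13],[11,8],[21,0],[23,2],[34,0]]
[[0,13],[3,8],[10,13],[11,8],[21,0],[23,2],[34,0]]
[[0,13],[3,8],[10,13],[11,8],[14,19],[27,2],[34,0]]
[[0,13],[3,8],[10,13],[11,8],[14,19],[27,2],[31,8],[32,2],[34,0]]
[[0,13],[3,8],[10,13],[11,8],[14,19],[27,2],[31,8],[32,2],[34,0]]
[[0,13],[3,8],[10,13],[11,8],[14,19],[27,2],[31,8],[32,2],[34,0],[39,17],[47,0]]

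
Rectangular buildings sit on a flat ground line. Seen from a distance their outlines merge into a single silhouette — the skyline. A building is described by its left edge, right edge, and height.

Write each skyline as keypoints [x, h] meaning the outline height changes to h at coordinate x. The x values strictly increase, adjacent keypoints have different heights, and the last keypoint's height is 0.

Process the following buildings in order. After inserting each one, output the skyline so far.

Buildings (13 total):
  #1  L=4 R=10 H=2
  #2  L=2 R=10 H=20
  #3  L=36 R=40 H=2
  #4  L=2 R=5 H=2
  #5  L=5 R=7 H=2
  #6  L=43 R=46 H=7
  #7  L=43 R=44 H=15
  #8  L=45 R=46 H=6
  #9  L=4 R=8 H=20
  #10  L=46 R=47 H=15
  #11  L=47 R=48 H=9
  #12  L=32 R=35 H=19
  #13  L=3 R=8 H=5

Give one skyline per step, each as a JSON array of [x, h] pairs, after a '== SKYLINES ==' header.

== SKYLINES ==
[[4,2],[10,0]]
[[2,20],[10,0]]
[[2,20],[10,0],[36,2],[40,0]]
[[2,20],[10,0],[36,2],[40,0]]
[[2,20],[10,0],[36,2],[40,0]]
[[2,20],[10,0],[36,2],[40,0],[43,7],[46,0]]
[[2,20],[10,0],[36,2],[40,0],[43,15],[44,7],[46,0]]
[[2,20],[10,0],[36,2],[40,0],[43,15],[44,7],[46,0]]
[[2,20],[10,0],[36,2],[40,0],[43,15],[44,7],[46,0]]
[[2,20],[10,0],[36,2],[40,0],[43,15],[44,7],[46,15],[47,0]]
[[2,20],[10,0],[36,2],[40,0],[43,15],[44,7],[46,15],[47,9],[48,0]]
[[2,20],[10,0],[32,19],[35,0],[36,2],[40,0],[43,15],[44,7],[46,15],[47,9],[48,0]]
[[2,20],[10,0],[32,19],[35,0],[36,2],[40,0],[43,15],[44,7],[46,15],[47,9],[48,0]]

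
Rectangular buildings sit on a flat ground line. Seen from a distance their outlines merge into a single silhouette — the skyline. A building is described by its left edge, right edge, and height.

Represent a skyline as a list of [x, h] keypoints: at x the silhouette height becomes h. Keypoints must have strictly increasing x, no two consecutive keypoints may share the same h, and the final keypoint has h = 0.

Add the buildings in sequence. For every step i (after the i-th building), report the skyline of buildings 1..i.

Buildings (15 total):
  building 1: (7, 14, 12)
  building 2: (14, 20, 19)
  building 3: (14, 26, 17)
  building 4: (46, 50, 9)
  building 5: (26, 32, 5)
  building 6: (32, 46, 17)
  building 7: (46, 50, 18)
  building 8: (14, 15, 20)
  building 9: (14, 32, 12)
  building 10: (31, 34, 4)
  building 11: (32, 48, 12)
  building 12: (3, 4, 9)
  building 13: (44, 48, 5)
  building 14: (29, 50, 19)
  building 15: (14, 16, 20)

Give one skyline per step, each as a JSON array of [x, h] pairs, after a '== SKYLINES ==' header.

== SKYLINES ==
[[7,12],[14,0]]
[[7,12],[14,19],[20,0]]
[[7,12],[14,19],[20,17],[26,0]]
[[7,12],[14,19],[20,17],[26,0],[46,9],[50,0]]
[[7,12],[14,19],[20,17],[26,5],[32,0],[46,9],[50,0]]
[[7,12],[14,19],[20,17],[26,5],[32,17],[46,9],[50,0]]
[[7,12],[14,19],[20,17],[26,5],[32,17],[46,18],[50,0]]
[[7,12],[14,20],[15,19],[20,17],[26,5],[32,17],[46,18],[50,0]]
[[7,12],[14,20],[15,19],[20,17],[26,12],[32,17],[46,18],[50,0]]
[[7,12],[14,20],[15,19],[20,17],[26,12],[32,17],[46,18],[50,0]]
[[7,12],[14,20],[15,19],[20,17],[26,12],[32,17],[46,18],[50,0]]
[[3,9],[4,0],[7,12],[14,20],[15,19],[20,17],[26,12],[32,17],[46,18],[50,0]]
[[3,9],[4,0],[7,12],[14,20],[15,19],[20,17],[26,12],[32,17],[46,18],[50,0]]
[[3,9],[4,0],[7,12],[14,20],[15,19],[20,17],[26,12],[29,19],[50,0]]
[[3,9],[4,0],[7,12],[14,20],[16,19],[20,17],[26,12],[29,19],[50,0]]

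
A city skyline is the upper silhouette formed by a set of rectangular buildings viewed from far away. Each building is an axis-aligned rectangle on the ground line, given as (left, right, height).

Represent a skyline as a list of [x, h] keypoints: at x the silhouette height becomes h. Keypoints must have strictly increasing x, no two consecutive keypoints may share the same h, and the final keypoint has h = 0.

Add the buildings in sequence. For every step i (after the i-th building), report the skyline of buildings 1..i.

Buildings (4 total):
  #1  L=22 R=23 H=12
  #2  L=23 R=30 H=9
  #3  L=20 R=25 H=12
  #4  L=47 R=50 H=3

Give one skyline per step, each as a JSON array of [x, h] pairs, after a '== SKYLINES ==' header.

== SKYLINES ==
[[22,12],[23,0]]
[[22,12],[23,9],[30,0]]
[[20,12],[25,9],[30,0]]
[[20,12],[25,9],[30,0],[47,3],[50,0]]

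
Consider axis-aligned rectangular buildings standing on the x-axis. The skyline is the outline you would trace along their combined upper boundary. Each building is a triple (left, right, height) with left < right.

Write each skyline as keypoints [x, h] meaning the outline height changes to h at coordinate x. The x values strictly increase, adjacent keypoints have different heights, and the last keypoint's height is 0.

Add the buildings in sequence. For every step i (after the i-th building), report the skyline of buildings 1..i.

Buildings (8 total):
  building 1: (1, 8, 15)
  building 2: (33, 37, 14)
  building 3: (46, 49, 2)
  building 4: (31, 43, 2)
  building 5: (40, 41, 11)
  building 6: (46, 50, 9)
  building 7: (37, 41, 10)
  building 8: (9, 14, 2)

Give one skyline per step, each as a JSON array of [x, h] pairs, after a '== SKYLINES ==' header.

== SKYLINES ==
[[1,15],[8,0]]
[[1,15],[8,0],[33,14],[37,0]]
[[1,15],[8,0],[33,14],[37,0],[46,2],[49,0]]
[[1,15],[8,0],[31,2],[33,14],[37,2],[43,0],[46,2],[49,0]]
[[1,15],[8,0],[31,2],[33,14],[37,2],[40,11],[41,2],[43,0],[46,2],[49,0]]
[[1,15],[8,0],[31,2],[33,14],[37,2],[40,11],[41,2],[43,0],[46,9],[50,0]]
[[1,15],[8,0],[31,2],[33,14],[37,10],[40,11],[41,2],[43,0],[46,9],[50,0]]
[[1,15],[8,0],[9,2],[14,0],[31,2],[33,14],[37,10],[40,11],[41,2],[43,0],[46,9],[50,0]]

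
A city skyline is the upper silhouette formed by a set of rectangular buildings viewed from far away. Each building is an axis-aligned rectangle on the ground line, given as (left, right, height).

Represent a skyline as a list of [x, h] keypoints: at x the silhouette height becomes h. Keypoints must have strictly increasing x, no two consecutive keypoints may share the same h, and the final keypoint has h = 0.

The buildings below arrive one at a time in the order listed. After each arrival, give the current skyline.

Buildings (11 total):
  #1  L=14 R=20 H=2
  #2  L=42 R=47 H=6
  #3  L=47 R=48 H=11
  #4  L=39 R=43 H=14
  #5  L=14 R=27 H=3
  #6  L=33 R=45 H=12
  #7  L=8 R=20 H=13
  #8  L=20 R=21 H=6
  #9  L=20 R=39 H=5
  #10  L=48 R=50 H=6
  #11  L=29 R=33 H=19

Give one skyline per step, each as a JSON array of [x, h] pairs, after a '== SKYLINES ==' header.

== SKYLINES ==
[[14,2],[20,0]]
[[14,2],[20,0],[42,6],[47,0]]
[[14,2],[20,0],[42,6],[47,11],[48,0]]
[[14,2],[20,0],[39,14],[43,6],[47,11],[48,0]]
[[14,3],[27,0],[39,14],[43,6],[47,11],[48,0]]
[[14,3],[27,0],[33,12],[39,14],[43,12],[45,6],[47,11],[48,0]]
[[8,13],[20,3],[27,0],[33,12],[39,14],[43,12],[45,6],[47,11],[48,0]]
[[8,13],[20,6],[21,3],[27,0],[33,12],[39,14],[43,12],[45,6],[47,11],[48,0]]
[[8,13],[20,6],[21,5],[33,12],[39,14],[43,12],[45,6],[47,11],[48,0]]
[[8,13],[20,6],[21,5],[33,12],[39,14],[43,12],[45,6],[47,11],[48,6],[50,0]]
[[8,13],[20,6],[21,5],[29,19],[33,12],[39,14],[43,12],[45,6],[47,11],[48,6],[50,0]]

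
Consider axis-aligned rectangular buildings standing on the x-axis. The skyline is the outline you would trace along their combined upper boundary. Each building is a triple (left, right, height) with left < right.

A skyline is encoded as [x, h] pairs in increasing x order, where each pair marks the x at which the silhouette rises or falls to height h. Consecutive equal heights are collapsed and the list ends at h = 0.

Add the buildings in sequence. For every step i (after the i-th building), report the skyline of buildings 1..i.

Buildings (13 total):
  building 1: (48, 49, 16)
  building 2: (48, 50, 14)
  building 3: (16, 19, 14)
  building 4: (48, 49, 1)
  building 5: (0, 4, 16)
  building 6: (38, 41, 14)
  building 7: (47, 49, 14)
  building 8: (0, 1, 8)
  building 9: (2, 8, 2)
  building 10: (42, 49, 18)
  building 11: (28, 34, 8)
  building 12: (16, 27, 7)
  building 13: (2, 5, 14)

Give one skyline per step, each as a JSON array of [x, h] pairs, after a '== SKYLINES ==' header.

== SKYLINES ==
[[48,16],[49,0]]
[[48,16],[49,14],[50,0]]
[[16,14],[19,0],[48,16],[49,14],[50,0]]
[[16,14],[19,0],[48,16],[49,14],[50,0]]
[[0,16],[4,0],[16,14],[19,0],[48,16],[49,14],[50,0]]
[[0,16],[4,0],[16,14],[19,0],[38,14],[41,0],[48,16],[49,14],[50,0]]
[[0,16],[4,0],[16,14],[19,0],[38,14],[41,0],[47,14],[48,16],[49,14],[50,0]]
[[0,16],[4,0],[16,14],[19,0],[38,14],[41,0],[47,14],[48,16],[49,14],[50,0]]
[[0,16],[4,2],[8,0],[16,14],[19,0],[38,14],[41,0],[47,14],[48,16],[49,14],[50,0]]
[[0,16],[4,2],[8,0],[16,14],[19,0],[38,14],[41,0],[42,18],[49,14],[50,0]]
[[0,16],[4,2],[8,0],[16,14],[19,0],[28,8],[34,0],[38,14],[41,0],[42,18],[49,14],[50,0]]
[[0,16],[4,2],[8,0],[16,14],[19,7],[27,0],[28,8],[34,0],[38,14],[41,0],[42,18],[49,14],[50,0]]
[[0,16],[4,14],[5,2],[8,0],[16,14],[19,7],[27,0],[28,8],[34,0],[38,14],[41,0],[42,18],[49,14],[50,0]]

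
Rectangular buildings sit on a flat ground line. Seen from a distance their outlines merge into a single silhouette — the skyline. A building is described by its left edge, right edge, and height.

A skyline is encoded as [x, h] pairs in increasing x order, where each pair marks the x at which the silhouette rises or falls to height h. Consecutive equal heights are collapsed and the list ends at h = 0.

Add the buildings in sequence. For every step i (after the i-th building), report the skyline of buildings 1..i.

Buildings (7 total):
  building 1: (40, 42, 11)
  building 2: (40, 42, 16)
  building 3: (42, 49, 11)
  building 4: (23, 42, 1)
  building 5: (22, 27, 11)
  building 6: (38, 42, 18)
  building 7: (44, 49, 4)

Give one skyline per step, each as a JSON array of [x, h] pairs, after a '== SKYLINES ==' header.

== SKYLINES ==
[[40,11],[42,0]]
[[40,16],[42,0]]
[[40,16],[42,11],[49,0]]
[[23,1],[40,16],[42,11],[49,0]]
[[22,11],[27,1],[40,16],[42,11],[49,0]]
[[22,11],[27,1],[38,18],[42,11],[49,0]]
[[22,11],[27,1],[38,18],[42,11],[49,0]]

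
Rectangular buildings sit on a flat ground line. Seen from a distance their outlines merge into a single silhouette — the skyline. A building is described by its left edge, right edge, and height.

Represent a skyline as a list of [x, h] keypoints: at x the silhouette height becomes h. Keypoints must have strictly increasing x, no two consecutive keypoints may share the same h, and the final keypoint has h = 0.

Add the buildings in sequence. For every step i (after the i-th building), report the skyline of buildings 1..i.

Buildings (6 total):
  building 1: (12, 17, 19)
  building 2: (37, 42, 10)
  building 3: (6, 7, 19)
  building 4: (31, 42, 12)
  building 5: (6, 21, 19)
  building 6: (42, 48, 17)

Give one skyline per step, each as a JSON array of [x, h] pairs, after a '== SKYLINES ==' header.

== SKYLINES ==
[[12,19],[17,0]]
[[12,19],[17,0],[37,10],[42,0]]
[[6,19],[7,0],[12,19],[17,0],[37,10],[42,0]]
[[6,19],[7,0],[12,19],[17,0],[31,12],[42,0]]
[[6,19],[21,0],[31,12],[42,0]]
[[6,19],[21,0],[31,12],[42,17],[48,0]]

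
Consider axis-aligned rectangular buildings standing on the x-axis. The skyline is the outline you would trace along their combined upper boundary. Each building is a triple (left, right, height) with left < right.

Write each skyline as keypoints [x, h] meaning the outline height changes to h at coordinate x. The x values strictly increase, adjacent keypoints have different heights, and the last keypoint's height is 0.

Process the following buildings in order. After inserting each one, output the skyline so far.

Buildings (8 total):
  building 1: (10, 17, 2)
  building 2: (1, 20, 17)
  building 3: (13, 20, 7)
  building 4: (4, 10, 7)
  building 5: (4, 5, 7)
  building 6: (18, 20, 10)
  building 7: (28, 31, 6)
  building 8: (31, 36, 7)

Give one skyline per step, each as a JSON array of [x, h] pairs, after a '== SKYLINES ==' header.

== SKYLINES ==
[[10,2],[17,0]]
[[1,17],[20,0]]
[[1,17],[20,0]]
[[1,17],[20,0]]
[[1,17],[20,0]]
[[1,17],[20,0]]
[[1,17],[20,0],[28,6],[31,0]]
[[1,17],[20,0],[28,6],[31,7],[36,0]]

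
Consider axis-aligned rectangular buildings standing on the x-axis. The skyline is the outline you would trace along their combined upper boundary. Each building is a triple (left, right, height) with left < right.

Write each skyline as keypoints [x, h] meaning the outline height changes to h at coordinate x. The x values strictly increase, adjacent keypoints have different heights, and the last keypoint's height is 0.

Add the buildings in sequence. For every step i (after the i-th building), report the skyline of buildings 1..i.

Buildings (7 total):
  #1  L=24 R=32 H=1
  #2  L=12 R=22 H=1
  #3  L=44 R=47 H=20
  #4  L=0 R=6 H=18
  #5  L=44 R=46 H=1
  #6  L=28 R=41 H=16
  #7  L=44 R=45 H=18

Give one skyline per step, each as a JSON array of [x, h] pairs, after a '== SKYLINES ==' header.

== SKYLINES ==
[[24,1],[32,0]]
[[12,1],[22,0],[24,1],[32,0]]
[[12,1],[22,0],[24,1],[32,0],[44,20],[47,0]]
[[0,18],[6,0],[12,1],[22,0],[24,1],[32,0],[44,20],[47,0]]
[[0,18],[6,0],[12,1],[22,0],[24,1],[32,0],[44,20],[47,0]]
[[0,18],[6,0],[12,1],[22,0],[24,1],[28,16],[41,0],[44,20],[47,0]]
[[0,18],[6,0],[12,1],[22,0],[24,1],[28,16],[41,0],[44,20],[47,0]]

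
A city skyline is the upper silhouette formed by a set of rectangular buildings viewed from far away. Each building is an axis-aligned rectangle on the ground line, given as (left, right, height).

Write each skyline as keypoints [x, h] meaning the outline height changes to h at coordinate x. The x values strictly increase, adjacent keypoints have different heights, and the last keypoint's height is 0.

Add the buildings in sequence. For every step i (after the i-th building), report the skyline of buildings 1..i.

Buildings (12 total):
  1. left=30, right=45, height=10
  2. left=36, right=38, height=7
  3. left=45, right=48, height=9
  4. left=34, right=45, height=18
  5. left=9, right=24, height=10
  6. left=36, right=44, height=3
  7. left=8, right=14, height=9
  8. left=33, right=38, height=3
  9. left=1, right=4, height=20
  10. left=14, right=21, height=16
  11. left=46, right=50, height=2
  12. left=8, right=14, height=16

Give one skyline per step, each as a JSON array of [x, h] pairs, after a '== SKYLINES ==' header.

== SKYLINES ==
[[30,10],[45,0]]
[[30,10],[45,0]]
[[30,10],[45,9],[48,0]]
[[30,10],[34,18],[45,9],[48,0]]
[[9,10],[24,0],[30,10],[34,18],[45,9],[48,0]]
[[9,10],[24,0],[30,10],[34,18],[45,9],[48,0]]
[[8,9],[9,10],[24,0],[30,10],[34,18],[45,9],[48,0]]
[[8,9],[9,10],[24,0],[30,10],[34,18],[45,9],[48,0]]
[[1,20],[4,0],[8,9],[9,10],[24,0],[30,10],[34,18],[45,9],[48,0]]
[[1,20],[4,0],[8,9],[9,10],[14,16],[21,10],[24,0],[30,10],[34,18],[45,9],[48,0]]
[[1,20],[4,0],[8,9],[9,10],[14,16],[21,10],[24,0],[30,10],[34,18],[45,9],[48,2],[50,0]]
[[1,20],[4,0],[8,16],[21,10],[24,0],[30,10],[34,18],[45,9],[48,2],[50,0]]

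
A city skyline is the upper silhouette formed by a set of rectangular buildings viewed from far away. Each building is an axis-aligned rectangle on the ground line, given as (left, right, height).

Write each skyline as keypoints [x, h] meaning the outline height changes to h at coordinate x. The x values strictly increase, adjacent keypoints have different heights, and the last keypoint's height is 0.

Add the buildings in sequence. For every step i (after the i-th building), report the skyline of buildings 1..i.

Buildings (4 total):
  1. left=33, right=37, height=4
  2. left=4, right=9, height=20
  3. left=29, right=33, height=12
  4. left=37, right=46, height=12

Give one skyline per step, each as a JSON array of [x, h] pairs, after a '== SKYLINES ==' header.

== SKYLINES ==
[[33,4],[37,0]]
[[4,20],[9,0],[33,4],[37,0]]
[[4,20],[9,0],[29,12],[33,4],[37,0]]
[[4,20],[9,0],[29,12],[33,4],[37,12],[46,0]]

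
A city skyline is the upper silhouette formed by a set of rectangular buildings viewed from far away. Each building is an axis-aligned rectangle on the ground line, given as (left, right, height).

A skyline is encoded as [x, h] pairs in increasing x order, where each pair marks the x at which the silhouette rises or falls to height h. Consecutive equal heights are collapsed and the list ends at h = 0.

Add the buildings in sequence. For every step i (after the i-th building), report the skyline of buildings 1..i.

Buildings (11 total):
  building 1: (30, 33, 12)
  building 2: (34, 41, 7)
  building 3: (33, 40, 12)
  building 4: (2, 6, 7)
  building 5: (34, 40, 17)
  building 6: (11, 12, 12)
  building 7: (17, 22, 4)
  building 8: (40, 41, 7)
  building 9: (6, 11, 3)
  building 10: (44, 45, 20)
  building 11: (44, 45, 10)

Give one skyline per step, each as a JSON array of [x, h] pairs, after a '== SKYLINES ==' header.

== SKYLINES ==
[[30,12],[33,0]]
[[30,12],[33,0],[34,7],[41,0]]
[[30,12],[40,7],[41,0]]
[[2,7],[6,0],[30,12],[40,7],[41,0]]
[[2,7],[6,0],[30,12],[34,17],[40,7],[41,0]]
[[2,7],[6,0],[11,12],[12,0],[30,12],[34,17],[40,7],[41,0]]
[[2,7],[6,0],[11,12],[12,0],[17,4],[22,0],[30,12],[34,17],[40,7],[41,0]]
[[2,7],[6,0],[11,12],[12,0],[17,4],[22,0],[30,12],[34,17],[40,7],[41,0]]
[[2,7],[6,3],[11,12],[12,0],[17,4],[22,0],[30,12],[34,17],[40,7],[41,0]]
[[2,7],[6,3],[11,12],[12,0],[17,4],[22,0],[30,12],[34,17],[40,7],[41,0],[44,20],[45,0]]
[[2,7],[6,3],[11,12],[12,0],[17,4],[22,0],[30,12],[34,17],[40,7],[41,0],[44,20],[45,0]]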